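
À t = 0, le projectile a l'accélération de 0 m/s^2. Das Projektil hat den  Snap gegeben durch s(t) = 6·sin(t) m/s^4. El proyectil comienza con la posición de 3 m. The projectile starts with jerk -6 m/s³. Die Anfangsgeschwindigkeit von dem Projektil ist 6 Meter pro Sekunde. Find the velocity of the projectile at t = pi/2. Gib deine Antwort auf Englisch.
To solve this, we need to take 3 antiderivatives of our snap equation s(t) = 6·sin(t). Taking ∫s(t)dt and applying j(0) = -6, we find j(t) = -6·cos(t). The integral of jerk is acceleration. Using a(0) = 0, we get a(t) = -6·sin(t). The antiderivative of acceleration is velocity. Using v(0) = 6, we get v(t) = 6·cos(t). Using v(t) = 6·cos(t) and substituting t = pi/2, we find v = 0.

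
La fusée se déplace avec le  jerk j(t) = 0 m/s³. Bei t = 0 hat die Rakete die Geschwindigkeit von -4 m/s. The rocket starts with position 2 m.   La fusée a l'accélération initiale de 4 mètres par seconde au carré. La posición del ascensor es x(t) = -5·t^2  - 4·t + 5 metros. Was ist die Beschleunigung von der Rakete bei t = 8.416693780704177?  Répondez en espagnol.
Para resolver esto, necesitamos tomar 1 antiderivada de nuestra ecuación de la sacudida j(t) = 0. Tomando ∫j(t)dt y aplicando a(0) = 4, encontramos a(t) = 4. Tenemos la aceleración a(t) = 4. Sustituyendo t = 8.416693780704177: a(8.416693780704177) = 4.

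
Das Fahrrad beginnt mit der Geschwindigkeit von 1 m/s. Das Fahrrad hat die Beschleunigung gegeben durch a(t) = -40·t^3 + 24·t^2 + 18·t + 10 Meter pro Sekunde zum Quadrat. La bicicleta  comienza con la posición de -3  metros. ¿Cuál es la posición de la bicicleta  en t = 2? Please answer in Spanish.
Partiendo de la aceleración a(t) = -40·t^3 + 24·t^2 + 18·t + 10, tomamos 2 integrales. La integral de la aceleración, con v(0) = 1, da la velocidad: v(t) = -10·t^4 + 8·t^3 + 9·t^2 + 10·t + 1. Integrando la velocidad y usando la condición inicial x(0) = -3, obtenemos x(t) = -2·t^5 + 2·t^4 + 3·t^3 + 5·t^2 + t - 3. Usando x(t) = -2·t^5 + 2·t^4 + 3·t^3 + 5·t^2 + t - 3 y sustituyendo t = 2, encontramos x = 11.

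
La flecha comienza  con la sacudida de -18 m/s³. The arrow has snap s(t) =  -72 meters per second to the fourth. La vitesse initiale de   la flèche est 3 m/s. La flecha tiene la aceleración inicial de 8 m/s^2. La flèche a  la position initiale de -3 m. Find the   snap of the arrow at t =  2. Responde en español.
Tenemos el snap s(t) = -72. Sustituyendo t = 2: s(2) = -72.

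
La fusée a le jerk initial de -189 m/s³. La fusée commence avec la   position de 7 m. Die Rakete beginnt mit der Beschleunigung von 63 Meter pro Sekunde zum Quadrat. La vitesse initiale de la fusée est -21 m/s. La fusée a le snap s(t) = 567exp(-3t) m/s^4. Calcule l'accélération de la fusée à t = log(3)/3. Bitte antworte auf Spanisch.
Para resolver esto, necesitamos tomar 2 integrales de nuestra ecuación del snap s(t) = 567·exp(-3·t). Tomando ∫s(t)dt y aplicando j(0) = -189, encontramos j(t) = -189·exp(-3·t). La antiderivada de la sacudida, con a(0) = 63, da la aceleración: a(t) = 63·exp(-3·t). Usando a(t) = 63·exp(-3·t) y sustituyendo t = log(3)/3, encontramos a = 21.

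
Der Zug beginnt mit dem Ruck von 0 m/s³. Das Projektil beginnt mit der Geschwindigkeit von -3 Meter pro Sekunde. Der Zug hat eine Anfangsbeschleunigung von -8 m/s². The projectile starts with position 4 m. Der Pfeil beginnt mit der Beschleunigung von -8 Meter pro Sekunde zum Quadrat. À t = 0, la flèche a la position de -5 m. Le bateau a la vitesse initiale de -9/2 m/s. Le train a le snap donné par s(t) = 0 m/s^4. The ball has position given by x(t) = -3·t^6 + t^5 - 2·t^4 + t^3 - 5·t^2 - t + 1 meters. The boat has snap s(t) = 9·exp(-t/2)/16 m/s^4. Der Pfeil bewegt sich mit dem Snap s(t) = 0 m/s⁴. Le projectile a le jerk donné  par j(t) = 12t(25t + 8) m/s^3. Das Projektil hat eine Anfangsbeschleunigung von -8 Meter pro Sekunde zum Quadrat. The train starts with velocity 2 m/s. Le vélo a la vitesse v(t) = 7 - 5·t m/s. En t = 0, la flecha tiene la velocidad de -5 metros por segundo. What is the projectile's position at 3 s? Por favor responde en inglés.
Starting from jerk j(t) = 12·t·(25·t + 8), we take 3 antiderivatives. The antiderivative of jerk is acceleration. Using a(0) = -8, we get a(t) = 100·t^3 + 48·t^2 - 8. Integrating acceleration and using the initial condition v(0) = -3, we get v(t) = 25·t^4 + 16·t^3 - 8·t - 3. Integrating velocity and using the initial condition x(0) = 4, we get x(t) = 5·t^5 + 4·t^4 - 4·t^2 - 3·t + 4. Using x(t) = 5·t^5 + 4·t^4 - 4·t^2 - 3·t + 4 and substituting t = 3, we find x = 1498.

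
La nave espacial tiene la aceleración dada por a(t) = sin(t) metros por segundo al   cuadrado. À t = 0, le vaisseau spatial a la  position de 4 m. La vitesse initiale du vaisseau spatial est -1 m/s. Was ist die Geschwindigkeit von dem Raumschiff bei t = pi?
Ausgehend von der Beschleunigung a(t) = sin(t), nehmen wir 1 Integral. Durch Integration von der Beschleunigung und Verwendung der Anfangsbedingung v(0) = -1, erhalten wir v(t) = -cos(t). Mit v(t) = -cos(t) und Einsetzen von t = pi, finden wir v = 1.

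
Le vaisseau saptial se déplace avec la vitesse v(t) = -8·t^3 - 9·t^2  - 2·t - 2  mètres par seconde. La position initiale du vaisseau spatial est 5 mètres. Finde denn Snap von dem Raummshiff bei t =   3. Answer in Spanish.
Para resolver esto, necesitamos tomar 3 derivadas de nuestra ecuación de la velocidad v(t) = -8·t^3 - 9·t^2 - 2·t - 2. Derivando la velocidad, obtenemos la aceleración: a(t) = -24·t^2 - 18·t - 2. Derivando la aceleración, obtenemos la sacudida: j(t) = -48·t - 18. Derivando la sacudida, obtenemos el snap: s(t) = -48. De la ecuación del snap s(t) = -48, sustituimos t = 3 para obtener s = -48.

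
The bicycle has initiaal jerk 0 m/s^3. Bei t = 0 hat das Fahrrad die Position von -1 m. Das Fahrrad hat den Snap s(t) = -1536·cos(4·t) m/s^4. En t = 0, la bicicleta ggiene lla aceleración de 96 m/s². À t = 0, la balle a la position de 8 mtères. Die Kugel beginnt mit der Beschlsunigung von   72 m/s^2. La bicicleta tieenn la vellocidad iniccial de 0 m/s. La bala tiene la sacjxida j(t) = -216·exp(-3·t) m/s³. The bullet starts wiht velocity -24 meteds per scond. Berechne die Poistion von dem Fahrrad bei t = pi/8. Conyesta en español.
Necesitamos integrar nuestra ecuación del snap s(t) = -1536·cos(4·t) 4 veces. Tomando ∫s(t)dt y aplicando j(0) = 0, encontramos j(t) = -384·sin(4·t). Tomando ∫j(t)dt y aplicando a(0) = 96, encontramos a(t) = 96·cos(4·t). La antiderivada de la aceleración, con v(0) = 0, da la velocidad: v(t) = 24·sin(4·t). La antiderivada de la velocidad, con x(0) = -1, da la posición: x(t) = 5 - 6·cos(4·t). Usando x(t) = 5 - 6·cos(4·t) y sustituyendo t = pi/8, encontramos x = 5.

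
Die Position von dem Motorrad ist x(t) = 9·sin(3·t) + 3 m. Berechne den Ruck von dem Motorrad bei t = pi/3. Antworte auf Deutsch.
Um dies zu lösen, müssen wir 3 Ableitungen unserer Gleichung für die Position x(t) = 9·sin(3·t) + 3 nehmen. Mit d/dt von x(t) finden wir v(t) = 27·cos(3·t). Die Ableitung von der Geschwindigkeit ergibt die Beschleunigung: a(t) = -81·sin(3·t). Die Ableitung von der Beschleunigung ergibt den Ruck: j(t) = -243·cos(3·t). Mit j(t) = -243·cos(3·t) und Einsetzen von t = pi/3, finden wir j = 243.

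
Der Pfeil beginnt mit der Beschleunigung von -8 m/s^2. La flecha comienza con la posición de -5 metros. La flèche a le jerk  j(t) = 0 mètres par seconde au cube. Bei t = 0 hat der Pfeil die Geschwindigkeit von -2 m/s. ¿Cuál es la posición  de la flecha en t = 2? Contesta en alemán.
Um dies zu lösen, müssen wir 3 Stammfunktionen unserer Gleichung für den Ruck j(t) = 0 finden. Das Integral von dem Ruck, mit a(0) = -8, ergibt die Beschleunigung: a(t) = -8. Mit ∫a(t)dt und Anwendung von v(0) = -2, finden wir v(t) = -8·t - 2. Mit ∫v(t)dt und Anwendung von x(0) = -5, finden wir x(t) = -4·t^2 - 2·t - 5. Wir haben die Position x(t) = -4·t^2 - 2·t - 5. Durch Einsetzen von t = 2: x(2) = -25.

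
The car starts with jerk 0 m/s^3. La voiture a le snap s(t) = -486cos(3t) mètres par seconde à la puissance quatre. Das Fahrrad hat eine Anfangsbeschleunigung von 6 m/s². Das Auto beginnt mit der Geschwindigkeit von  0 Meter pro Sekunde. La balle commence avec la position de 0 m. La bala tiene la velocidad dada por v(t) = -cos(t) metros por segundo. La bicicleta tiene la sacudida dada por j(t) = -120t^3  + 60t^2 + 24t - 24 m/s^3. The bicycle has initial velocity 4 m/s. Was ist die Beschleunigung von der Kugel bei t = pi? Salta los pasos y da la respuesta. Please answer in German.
Die Beschleunigung bei t = pi ist a = 0.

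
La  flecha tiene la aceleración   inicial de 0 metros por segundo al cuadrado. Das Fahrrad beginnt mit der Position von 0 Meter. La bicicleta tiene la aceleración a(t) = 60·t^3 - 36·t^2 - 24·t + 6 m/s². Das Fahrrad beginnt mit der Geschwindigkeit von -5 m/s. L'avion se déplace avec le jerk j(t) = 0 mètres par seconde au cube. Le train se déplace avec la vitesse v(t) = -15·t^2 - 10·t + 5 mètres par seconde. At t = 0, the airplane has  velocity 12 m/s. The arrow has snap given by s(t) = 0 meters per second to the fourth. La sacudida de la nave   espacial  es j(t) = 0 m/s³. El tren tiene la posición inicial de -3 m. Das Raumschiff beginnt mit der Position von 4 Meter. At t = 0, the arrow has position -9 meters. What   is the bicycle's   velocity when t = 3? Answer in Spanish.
Debemos encontrar la antiderivada de nuestra ecuación de la aceleración a(t) = 60·t^3 - 36·t^2 - 24·t + 6 1 vez. La antiderivada de la aceleración es la velocidad. Usando v(0) = -5, obtenemos v(t) = 15·t^4 - 12·t^3 - 12·t^2 + 6·t - 5. Tenemos la velocidad v(t) = 15·t^4 - 12·t^3 - 12·t^2 + 6·t - 5. Sustituyendo t = 3: v(3) = 796.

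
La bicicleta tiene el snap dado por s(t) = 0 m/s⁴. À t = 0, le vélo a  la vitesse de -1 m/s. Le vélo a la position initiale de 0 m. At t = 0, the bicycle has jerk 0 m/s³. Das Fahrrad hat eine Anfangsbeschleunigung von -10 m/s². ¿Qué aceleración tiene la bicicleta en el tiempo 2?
Debemos encontrar la antiderivada de nuestra ecuación del snap s(t) = 0 2 veces. Integrando el snap y usando la condición inicial j(0) = 0, obtenemos j(t) = 0. La integral de la sacudida es la aceleración. Usando a(0) = -10, obtenemos a(t) = -10. Usando a(t) = -10 y sustituyendo t = 2, encontramos a = -10.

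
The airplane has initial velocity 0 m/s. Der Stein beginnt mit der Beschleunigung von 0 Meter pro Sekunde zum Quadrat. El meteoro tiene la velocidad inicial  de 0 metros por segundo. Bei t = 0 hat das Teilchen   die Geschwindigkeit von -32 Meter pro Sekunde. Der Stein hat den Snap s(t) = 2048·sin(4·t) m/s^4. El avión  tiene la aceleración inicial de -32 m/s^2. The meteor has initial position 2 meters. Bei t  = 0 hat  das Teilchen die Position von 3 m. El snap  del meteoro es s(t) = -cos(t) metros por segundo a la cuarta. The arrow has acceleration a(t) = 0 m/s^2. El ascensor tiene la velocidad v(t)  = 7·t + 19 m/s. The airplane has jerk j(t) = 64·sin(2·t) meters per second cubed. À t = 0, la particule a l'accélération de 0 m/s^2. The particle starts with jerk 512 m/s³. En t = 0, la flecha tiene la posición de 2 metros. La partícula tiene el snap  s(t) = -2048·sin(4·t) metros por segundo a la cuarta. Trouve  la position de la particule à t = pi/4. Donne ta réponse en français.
Pour résoudre ceci, nous devons prendre 4 intégrales de notre équation du snap s(t) = -2048·sin(4·t). La primitive du snap, avec j(0) = 512, donne le jerk: j(t) = 512·cos(4·t). En intégrant le jerk et en utilisant la condition initiale a(0) = 0, nous obtenons a(t) = 128·sin(4·t). En prenant ∫a(t)dt et en appliquant v(0) = -32, nous trouvons v(t) = -32·cos(4·t). En prenant ∫v(t)dt et en appliquant x(0) = 3, nous trouvons x(t) = 3 - 8·sin(4·t). En utilisant x(t) = 3 - 8·sin(4·t) et en substituant t = pi/4, nous trouvons x = 3.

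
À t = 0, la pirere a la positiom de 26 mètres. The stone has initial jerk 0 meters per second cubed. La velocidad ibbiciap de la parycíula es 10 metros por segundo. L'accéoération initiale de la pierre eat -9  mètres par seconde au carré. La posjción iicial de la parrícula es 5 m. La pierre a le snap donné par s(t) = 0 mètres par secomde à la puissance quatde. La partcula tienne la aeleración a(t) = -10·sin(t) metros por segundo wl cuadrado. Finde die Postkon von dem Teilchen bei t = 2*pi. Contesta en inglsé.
Starting from acceleration a(t) = -10·sin(t), we take 2 integrals. Taking ∫a(t)dt and applying v(0) = 10, we find v(t) = 10·cos(t). The antiderivative of velocity, with x(0) = 5, gives position: x(t) = 10·sin(t) + 5. From the given position equation x(t) = 10·sin(t) + 5, we substitute t = 2*pi to get x = 5.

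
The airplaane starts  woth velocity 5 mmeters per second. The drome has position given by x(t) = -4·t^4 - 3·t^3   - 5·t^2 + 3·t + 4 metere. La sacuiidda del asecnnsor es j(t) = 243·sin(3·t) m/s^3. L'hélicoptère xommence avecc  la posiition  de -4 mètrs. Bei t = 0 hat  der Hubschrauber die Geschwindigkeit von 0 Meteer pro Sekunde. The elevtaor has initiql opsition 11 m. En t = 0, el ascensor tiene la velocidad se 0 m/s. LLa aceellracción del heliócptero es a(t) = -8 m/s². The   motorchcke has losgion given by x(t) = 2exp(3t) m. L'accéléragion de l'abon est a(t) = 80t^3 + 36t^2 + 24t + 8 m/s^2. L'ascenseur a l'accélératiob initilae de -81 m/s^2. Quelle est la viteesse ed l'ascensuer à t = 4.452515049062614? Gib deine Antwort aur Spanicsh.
Debemos encontrar la antiderivada de nuestra ecuación de la sacudida j(t) = 243·sin(3·t) 2 veces. La antiderivada de la sacudida, con a(0) = -81, da la aceleración: a(t) = -81·cos(3·t). La integral de la aceleración es la velocidad. Usando v(0) = 0, obtenemos v(t) = -27·sin(3·t). De la ecuación de la velocidad v(t) = -27·sin(3·t), sustituimos t = 4.452515049062614 para obtener v = -19.2018457353935.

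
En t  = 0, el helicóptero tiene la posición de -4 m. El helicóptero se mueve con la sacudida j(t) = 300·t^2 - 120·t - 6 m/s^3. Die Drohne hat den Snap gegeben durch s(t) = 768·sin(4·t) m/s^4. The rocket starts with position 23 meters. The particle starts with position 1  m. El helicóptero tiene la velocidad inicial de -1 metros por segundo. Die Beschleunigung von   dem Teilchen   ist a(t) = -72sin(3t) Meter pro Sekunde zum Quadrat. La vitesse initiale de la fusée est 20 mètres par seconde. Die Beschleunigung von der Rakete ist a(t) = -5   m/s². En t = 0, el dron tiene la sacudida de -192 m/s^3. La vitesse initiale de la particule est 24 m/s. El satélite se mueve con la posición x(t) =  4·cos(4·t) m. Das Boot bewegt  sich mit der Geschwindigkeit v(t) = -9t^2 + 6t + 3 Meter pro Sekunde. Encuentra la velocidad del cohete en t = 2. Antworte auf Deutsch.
Ausgehend von der Beschleunigung a(t) = -5, nehmen wir 1 Integral. Durch Integration von der Beschleunigung und Verwendung der Anfangsbedingung v(0) = 20, erhalten wir v(t) = 20 - 5·t. Aus der Gleichung für die Geschwindigkeit v(t) = 20 - 5·t, setzen wir t = 2 ein und erhalten v = 10.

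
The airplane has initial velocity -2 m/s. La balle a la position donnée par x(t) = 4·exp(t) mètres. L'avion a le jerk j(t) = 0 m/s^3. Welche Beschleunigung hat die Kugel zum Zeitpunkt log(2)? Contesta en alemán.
Ausgehend von der Position x(t) = 4·exp(t), nehmen wir 2 Ableitungen. Durch Ableiten von der Position erhalten wir die Geschwindigkeit: v(t) = 4·exp(t). Die Ableitung von der Geschwindigkeit ergibt die Beschleunigung: a(t) = 4·exp(t). Wir haben die Beschleunigung a(t) = 4·exp(t). Durch Einsetzen von t = log(2): a(log(2)) = 8.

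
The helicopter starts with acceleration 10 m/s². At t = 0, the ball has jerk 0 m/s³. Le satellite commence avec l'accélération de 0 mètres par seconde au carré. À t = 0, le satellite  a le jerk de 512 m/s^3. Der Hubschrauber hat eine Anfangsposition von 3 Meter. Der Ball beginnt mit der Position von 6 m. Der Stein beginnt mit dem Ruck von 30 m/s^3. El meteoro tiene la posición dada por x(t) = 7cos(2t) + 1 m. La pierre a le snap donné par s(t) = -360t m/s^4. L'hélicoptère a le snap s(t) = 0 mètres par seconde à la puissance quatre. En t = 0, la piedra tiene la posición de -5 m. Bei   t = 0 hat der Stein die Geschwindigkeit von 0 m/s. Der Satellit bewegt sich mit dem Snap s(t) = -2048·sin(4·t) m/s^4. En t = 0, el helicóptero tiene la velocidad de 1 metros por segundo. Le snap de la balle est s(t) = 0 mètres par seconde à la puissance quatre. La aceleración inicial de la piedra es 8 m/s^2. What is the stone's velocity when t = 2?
Starting from snap s(t) = -360·t, we take 3 antiderivatives. Finding the antiderivative of s(t) and using j(0) = 30: j(t) = 30 - 180·t^2. The integral of jerk, with a(0) = 8, gives acceleration: a(t) = -60·t^3 + 30·t + 8. The integral of acceleration, with v(0) = 0, gives velocity: v(t) = t·(-15·t^3 + 15·t + 8). Using v(t) = t·(-15·t^3 + 15·t + 8) and substituting t = 2, we find v = -164.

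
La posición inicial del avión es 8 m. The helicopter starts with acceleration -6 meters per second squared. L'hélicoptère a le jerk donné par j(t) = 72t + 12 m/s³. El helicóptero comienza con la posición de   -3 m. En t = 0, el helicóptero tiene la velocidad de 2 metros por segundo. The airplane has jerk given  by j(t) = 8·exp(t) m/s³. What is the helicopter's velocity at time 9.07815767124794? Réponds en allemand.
Wir müssen unsere Gleichung für den Ruck j(t) = 72·t + 12 2-mal integrieren. Durch Integration von dem Ruck und Verwendung der Anfangsbedingung a(0) = -6, erhalten wir a(t) = 36·t^2 + 12·t - 6. Durch Integration von der Beschleunigung und Verwendung der Anfangsbedingung v(0) = 2, erhalten wir v(t) = 12·t^3 + 6·t^2 - 6·t + 2. Aus der Gleichung für die Geschwindigkeit v(t) = 12·t^3 + 6·t^2 - 6·t + 2, setzen wir t = 9.07815767124794 ein und erhalten v = 9419.90142617364.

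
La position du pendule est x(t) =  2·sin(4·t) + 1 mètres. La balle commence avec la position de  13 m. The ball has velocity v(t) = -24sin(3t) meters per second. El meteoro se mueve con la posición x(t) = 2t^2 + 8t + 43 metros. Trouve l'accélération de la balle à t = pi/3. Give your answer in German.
Ausgehend von der Geschwindigkeit v(t) = -24·sin(3·t), nehmen wir 1 Ableitung. Mit d/dt von v(t) finden wir a(t) = -72·cos(3·t). Aus der Gleichung für die Beschleunigung a(t) = -72·cos(3·t), setzen wir t = pi/3 ein und erhalten a = 72.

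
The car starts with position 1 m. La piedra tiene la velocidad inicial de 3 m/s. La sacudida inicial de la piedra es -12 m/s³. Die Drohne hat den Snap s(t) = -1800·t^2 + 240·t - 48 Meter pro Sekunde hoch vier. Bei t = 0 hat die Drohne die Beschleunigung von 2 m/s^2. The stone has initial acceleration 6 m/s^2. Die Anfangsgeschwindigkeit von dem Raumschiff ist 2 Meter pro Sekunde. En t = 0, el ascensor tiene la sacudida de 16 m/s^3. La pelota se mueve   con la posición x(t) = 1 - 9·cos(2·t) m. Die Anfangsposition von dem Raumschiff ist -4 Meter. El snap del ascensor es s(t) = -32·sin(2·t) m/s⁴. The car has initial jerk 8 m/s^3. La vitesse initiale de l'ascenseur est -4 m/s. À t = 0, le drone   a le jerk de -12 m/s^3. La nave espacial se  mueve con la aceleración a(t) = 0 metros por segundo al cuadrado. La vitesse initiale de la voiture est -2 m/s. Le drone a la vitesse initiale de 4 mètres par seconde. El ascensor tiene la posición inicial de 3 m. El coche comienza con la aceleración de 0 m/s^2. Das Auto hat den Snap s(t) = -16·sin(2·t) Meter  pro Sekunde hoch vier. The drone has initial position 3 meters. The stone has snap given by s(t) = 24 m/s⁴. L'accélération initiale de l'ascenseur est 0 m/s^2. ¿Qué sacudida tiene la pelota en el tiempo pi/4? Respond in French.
Pour résoudre ceci, nous devons prendre 3 dérivées de notre équation de la position x(t) = 1 - 9·cos(2·t). En dérivant la position, nous obtenons la vitesse: v(t) = 18·sin(2·t). La dérivée de la vitesse donne l'accélération: a(t) = 36·cos(2·t). En dérivant l'accélération, nous obtenons le jerk: j(t) = -72·sin(2·t). Nous avons le jerk j(t) = -72·sin(2·t). En substituant t = pi/4: j(pi/4) = -72.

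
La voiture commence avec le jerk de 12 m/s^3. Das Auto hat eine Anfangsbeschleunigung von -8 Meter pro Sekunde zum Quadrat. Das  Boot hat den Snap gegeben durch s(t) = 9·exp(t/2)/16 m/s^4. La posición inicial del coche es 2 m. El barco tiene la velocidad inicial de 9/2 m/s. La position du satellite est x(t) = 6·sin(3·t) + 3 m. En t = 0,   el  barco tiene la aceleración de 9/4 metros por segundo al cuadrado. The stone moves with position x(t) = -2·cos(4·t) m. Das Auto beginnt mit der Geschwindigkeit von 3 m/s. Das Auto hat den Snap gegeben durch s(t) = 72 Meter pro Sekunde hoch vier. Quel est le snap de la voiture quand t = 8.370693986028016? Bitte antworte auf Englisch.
From the given snap equation s(t) = 72, we substitute t = 8.370693986028016 to get s = 72.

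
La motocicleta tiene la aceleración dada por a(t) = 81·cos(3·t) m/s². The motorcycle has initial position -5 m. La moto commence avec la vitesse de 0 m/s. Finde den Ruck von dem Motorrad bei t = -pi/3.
Ausgehend von der Beschleunigung a(t) = 81·cos(3·t), nehmen wir 1 Ableitung. Durch Ableiten von der Beschleunigung erhalten wir den Ruck: j(t) = -243·sin(3·t). Aus der Gleichung für den Ruck j(t) = -243·sin(3·t), setzen wir t = -pi/3 ein und erhalten j = 0.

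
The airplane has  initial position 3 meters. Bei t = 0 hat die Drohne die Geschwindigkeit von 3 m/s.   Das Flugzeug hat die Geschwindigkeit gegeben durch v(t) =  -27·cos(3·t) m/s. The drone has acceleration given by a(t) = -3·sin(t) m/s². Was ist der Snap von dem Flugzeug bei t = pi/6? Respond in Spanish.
Debemos derivar nuestra ecuación de la velocidad v(t) = -27·cos(3·t) 3 veces. La derivada de la velocidad da la aceleración: a(t) = 81·sin(3·t). Tomando d/dt de a(t), encontramos j(t) = 243·cos(3·t). Derivando la sacudida, obtenemos el snap: s(t) = -729·sin(3·t). De la ecuación del snap s(t) = -729·sin(3·t), sustituimos t = pi/6 para obtener s = -729.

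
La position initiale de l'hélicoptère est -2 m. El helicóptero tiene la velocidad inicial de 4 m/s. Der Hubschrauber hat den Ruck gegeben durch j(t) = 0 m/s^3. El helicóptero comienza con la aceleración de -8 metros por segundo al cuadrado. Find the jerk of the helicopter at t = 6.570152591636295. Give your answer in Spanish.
Tenemos la sacudida j(t) = 0. Sustituyendo t = 6.570152591636295: j(6.570152591636295) = 0.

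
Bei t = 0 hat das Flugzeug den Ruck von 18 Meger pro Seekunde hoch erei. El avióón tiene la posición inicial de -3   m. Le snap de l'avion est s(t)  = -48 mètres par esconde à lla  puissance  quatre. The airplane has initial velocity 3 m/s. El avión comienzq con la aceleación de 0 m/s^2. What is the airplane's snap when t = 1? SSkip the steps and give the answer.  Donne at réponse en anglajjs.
s(1) = -48.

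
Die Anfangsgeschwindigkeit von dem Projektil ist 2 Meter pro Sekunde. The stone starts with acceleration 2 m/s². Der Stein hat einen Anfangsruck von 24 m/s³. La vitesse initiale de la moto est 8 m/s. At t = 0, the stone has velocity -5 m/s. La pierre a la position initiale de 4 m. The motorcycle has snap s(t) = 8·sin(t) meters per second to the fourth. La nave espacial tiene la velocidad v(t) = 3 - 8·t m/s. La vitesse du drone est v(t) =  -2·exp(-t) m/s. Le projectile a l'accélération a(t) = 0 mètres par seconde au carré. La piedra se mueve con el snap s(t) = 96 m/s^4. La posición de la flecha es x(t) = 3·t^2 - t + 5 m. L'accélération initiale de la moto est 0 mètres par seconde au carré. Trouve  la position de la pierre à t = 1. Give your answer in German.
Wir müssen das Integral unserer Gleichung für den Snap s(t) = 96 4-mal finden. Das Integral von dem Snap, mit j(0) = 24, ergibt den Ruck: j(t) = 96·t + 24. Mit ∫j(t)dt und Anwendung von a(0) = 2, finden wir a(t) = 48·t^2 + 24·t + 2. Das Integral von der Beschleunigung, mit v(0) = -5, ergibt die Geschwindigkeit: v(t) = 16·t^3 + 12·t^2 + 2·t - 5. Das Integral von der Geschwindigkeit, mit x(0) = 4, ergibt die Position: x(t) = 4·t^4 + 4·t^3 + t^2 - 5·t + 4. Aus der Gleichung für die Position x(t) = 4·t^4 + 4·t^3 + t^2 - 5·t + 4, setzen wir t = 1 ein und erhalten x = 8.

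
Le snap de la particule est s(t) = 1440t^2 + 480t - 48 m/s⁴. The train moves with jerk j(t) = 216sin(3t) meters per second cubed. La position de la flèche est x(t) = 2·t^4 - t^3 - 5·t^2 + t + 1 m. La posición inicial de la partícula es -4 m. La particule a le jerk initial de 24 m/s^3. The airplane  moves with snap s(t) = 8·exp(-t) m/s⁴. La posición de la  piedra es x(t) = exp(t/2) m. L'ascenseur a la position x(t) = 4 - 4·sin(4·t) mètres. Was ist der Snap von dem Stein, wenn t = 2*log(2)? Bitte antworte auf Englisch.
Starting from position x(t) = exp(t/2), we take 4 derivatives. Differentiating position, we get velocity: v(t) = exp(t/2)/2. Taking d/dt of v(t), we find a(t) = exp(t/2)/4. Taking d/dt of a(t), we find j(t) = exp(t/2)/8. Differentiating jerk, we get snap: s(t) = exp(t/2)/16. Using s(t) = exp(t/2)/16 and substituting t = 2*log(2), we find s = 1/8.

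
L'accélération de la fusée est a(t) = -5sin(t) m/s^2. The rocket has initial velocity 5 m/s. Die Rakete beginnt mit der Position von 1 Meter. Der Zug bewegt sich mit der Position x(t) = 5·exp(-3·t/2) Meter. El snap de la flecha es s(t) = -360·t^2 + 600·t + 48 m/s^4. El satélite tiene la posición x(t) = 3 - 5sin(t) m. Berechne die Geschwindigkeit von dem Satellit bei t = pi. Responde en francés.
Pour résoudre ceci, nous devons prendre 1 dérivée de notre équation de la position x(t) = 3 - 5·sin(t). En dérivant la position, nous obtenons la vitesse: v(t) = -5·cos(t). De l'équation de la vitesse v(t) = -5·cos(t), nous substituons t = pi pour obtenir v = 5.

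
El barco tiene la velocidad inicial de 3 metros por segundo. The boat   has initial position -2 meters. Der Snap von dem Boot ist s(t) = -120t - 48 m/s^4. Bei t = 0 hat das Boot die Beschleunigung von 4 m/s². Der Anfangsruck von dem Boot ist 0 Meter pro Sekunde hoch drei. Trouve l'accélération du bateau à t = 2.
Nous devons intégrer notre équation du snap s(t) = -120·t - 48 2 fois. En intégrant le snap et en utilisant la condition initiale j(0) = 0, nous obtenons j(t) = 12·t·(-5·t - 4). En prenant ∫j(t)dt et en appliquant a(0) = 4, nous trouvons a(t) = -20·t^3 - 24·t^2 + 4. Nous avons l'accélération a(t) = -20·t^3 - 24·t^2 + 4. En substituant t = 2: a(2) = -252.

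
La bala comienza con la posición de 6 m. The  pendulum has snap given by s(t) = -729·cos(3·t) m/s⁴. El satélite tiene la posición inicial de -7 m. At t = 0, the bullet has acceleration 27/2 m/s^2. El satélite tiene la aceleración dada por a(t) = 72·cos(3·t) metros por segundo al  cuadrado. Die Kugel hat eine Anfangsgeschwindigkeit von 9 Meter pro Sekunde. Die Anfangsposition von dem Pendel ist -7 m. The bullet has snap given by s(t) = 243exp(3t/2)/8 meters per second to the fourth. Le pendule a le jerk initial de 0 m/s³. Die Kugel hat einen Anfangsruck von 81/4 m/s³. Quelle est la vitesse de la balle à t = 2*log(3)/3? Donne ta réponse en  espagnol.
Partiendo del snap s(t) = 243·exp(3·t/2)/8, tomamos 3 antiderivadas. Integrando el snap y usando la condición inicial j(0) = 81/4, obtenemos j(t) = 81·exp(3·t/2)/4. La integral de la sacudida, con a(0) = 27/2, da la aceleración: a(t) = 27·exp(3·t/2)/2. La integral de la aceleración, con v(0) = 9, da la velocidad: v(t) = 9·exp(3·t/2). Usando v(t) = 9·exp(3·t/2) y sustituyendo t = 2*log(3)/3, encontramos v = 27.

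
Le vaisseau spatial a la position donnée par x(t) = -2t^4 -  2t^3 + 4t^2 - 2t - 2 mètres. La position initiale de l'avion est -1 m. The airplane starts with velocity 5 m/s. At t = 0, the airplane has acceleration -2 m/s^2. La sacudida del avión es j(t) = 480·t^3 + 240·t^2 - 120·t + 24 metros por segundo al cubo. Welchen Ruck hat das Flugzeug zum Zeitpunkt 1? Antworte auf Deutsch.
Wir haben den Ruck j(t) = 480·t^3 + 240·t^2 - 120·t + 24. Durch Einsetzen von t = 1: j(1) = 624.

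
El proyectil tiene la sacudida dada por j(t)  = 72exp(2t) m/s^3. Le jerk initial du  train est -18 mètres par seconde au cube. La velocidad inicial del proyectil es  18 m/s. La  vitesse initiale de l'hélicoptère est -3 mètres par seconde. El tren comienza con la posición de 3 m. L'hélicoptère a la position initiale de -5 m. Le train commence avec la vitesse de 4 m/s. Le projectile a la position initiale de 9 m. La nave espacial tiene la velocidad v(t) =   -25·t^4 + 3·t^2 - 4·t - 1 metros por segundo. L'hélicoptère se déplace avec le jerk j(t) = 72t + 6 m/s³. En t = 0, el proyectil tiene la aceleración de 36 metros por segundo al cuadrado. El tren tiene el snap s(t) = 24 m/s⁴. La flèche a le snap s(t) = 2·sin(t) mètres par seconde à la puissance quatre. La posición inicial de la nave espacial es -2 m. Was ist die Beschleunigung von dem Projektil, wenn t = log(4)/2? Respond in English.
Starting from jerk j(t) = 72·exp(2·t), we take 1 integral. The integral of jerk, with a(0) = 36, gives acceleration: a(t) = 36·exp(2·t). Using a(t) = 36·exp(2·t) and substituting t = log(4)/2, we find a = 144.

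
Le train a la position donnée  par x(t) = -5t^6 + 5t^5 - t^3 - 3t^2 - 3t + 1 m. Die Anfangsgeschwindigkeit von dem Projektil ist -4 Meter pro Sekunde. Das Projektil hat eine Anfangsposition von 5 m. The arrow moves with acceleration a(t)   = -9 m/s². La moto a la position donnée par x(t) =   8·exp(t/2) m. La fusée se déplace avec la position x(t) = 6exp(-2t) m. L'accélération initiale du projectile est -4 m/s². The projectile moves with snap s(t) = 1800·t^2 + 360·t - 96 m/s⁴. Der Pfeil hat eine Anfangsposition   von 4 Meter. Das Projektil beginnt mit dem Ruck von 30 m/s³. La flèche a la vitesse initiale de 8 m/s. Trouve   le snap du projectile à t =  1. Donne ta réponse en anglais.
We have snap s(t) = 1800·t^2 + 360·t - 96. Substituting t = 1: s(1) = 2064.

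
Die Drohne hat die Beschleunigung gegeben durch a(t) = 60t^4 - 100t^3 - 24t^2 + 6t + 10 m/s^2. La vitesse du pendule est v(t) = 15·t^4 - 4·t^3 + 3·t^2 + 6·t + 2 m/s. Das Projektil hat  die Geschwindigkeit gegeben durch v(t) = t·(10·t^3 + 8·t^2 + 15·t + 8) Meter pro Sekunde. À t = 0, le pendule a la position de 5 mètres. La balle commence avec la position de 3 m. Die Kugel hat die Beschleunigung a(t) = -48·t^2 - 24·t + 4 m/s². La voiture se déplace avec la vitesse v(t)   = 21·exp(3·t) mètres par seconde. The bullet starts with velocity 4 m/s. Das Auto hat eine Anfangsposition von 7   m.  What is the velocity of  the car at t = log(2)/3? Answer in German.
Aus der Gleichung für die Geschwindigkeit v(t) = 21·exp(3·t), setzen wir t = log(2)/3 ein und erhalten v = 42.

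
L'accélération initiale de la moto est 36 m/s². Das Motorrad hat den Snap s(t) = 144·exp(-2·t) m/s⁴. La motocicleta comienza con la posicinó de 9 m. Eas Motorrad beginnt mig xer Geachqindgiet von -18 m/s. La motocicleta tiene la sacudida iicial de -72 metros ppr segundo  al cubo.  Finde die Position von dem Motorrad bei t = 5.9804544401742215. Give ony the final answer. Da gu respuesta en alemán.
Die Antwort ist 0.0000575023752101091.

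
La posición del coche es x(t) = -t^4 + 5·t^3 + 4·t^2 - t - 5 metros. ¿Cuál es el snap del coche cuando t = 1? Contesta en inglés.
We must differentiate our position equation x(t) = -t^4 + 5·t^3 + 4·t^2 - t - 5 4 times. Differentiating position, we get velocity: v(t) = -4·t^3 + 15·t^2 + 8·t - 1. Differentiating velocity, we get acceleration: a(t) = -12·t^2 + 30·t + 8. Taking d/dt of a(t), we find j(t) = 30 - 24·t. The derivative of jerk gives snap: s(t) = -24. Using s(t) = -24 and substituting t = 1, we find s = -24.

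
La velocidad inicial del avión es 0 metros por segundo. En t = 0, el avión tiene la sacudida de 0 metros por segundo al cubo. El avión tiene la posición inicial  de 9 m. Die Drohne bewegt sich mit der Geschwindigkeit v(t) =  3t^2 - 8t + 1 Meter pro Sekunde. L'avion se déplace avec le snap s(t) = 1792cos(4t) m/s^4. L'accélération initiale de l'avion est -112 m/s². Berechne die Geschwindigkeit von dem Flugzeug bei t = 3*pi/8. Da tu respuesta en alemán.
Ausgehend von dem Snap s(t) = 1792·cos(4·t), nehmen wir 3 Stammfunktionen. Mit ∫s(t)dt und Anwendung von j(0) = 0, finden wir j(t) = 448·sin(4·t). Mit ∫j(t)dt und Anwendung von a(0) = -112, finden wir a(t) = -112·cos(4·t). Das Integral von der Beschleunigung ist die Geschwindigkeit. Mit v(0) = 0 erhalten wir v(t) = -28·sin(4·t). Wir haben die Geschwindigkeit v(t) = -28·sin(4·t). Durch Einsetzen von t = 3*pi/8: v(3*pi/8) = 28.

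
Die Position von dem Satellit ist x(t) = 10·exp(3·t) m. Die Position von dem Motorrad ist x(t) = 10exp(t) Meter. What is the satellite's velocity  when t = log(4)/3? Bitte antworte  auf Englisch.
We must differentiate our position equation x(t) = 10·exp(3·t) 1 time. The derivative of position gives velocity: v(t) = 30·exp(3·t). We have velocity v(t) = 30·exp(3·t). Substituting t = log(4)/3: v(log(4)/3) = 120.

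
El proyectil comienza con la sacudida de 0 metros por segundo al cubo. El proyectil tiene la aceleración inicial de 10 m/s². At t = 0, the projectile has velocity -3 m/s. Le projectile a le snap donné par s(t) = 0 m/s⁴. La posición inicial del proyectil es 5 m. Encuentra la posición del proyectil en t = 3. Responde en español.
Para resolver esto, necesitamos tomar 4 antiderivadas de nuestra ecuación del snap s(t) = 0. Integrando el snap y usando la condición inicial j(0) = 0, obtenemos j(t) = 0. Tomando ∫j(t)dt y aplicando a(0) = 10, encontramos a(t) = 10. La antiderivada de la aceleración, con v(0) = -3, da la velocidad: v(t) = 10·t - 3. La antiderivada de la velocidad, con x(0) = 5, da la posición: x(t) = 5·t^2 - 3·t + 5. Tenemos la posición x(t) = 5·t^2 - 3·t + 5. Sustituyendo t = 3: x(3) = 41.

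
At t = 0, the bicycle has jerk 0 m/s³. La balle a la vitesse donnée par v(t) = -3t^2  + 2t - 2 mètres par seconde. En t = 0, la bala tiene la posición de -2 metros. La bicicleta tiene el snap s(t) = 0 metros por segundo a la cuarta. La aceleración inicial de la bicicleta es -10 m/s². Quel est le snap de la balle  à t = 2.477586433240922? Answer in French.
Pour résoudre ceci, nous devons prendre 3 dérivées de notre équation de la vitesse v(t) = -3·t^2 + 2·t - 2. La dérivée de la vitesse donne l'accélération: a(t) = 2 - 6·t. La dérivée de l'accélération donne le jerk: j(t) = -6. En prenant d/dt de j(t), nous trouvons s(t) = 0. En utilisant s(t) = 0 et en substituant t = 2.477586433240922, nous trouvons s = 0.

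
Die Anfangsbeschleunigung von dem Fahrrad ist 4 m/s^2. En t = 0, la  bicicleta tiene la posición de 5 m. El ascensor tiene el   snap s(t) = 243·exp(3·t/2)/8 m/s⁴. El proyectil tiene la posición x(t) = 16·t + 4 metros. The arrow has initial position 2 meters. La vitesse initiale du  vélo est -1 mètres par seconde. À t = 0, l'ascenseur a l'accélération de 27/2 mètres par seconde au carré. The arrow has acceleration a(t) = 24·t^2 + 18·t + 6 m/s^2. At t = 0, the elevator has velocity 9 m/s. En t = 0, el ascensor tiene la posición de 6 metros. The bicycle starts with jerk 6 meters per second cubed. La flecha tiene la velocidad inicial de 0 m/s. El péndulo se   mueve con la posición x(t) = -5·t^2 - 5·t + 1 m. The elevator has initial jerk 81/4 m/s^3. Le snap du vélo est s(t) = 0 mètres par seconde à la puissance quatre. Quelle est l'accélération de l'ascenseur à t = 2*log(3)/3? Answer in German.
Ausgehend von dem Snap s(t) = 243·exp(3·t/2)/8, nehmen wir 2 Stammfunktionen. Das Integral von dem Snap ist der Ruck. Mit j(0) = 81/4 erhalten wir j(t) = 81·exp(3·t/2)/4. Mit ∫j(t)dt und Anwendung von a(0) = 27/2, finden wir a(t) = 27·exp(3·t/2)/2. Wir haben die Beschleunigung a(t) = 27·exp(3·t/2)/2. Durch Einsetzen von t = 2*log(3)/3: a(2*log(3)/3) = 81/2.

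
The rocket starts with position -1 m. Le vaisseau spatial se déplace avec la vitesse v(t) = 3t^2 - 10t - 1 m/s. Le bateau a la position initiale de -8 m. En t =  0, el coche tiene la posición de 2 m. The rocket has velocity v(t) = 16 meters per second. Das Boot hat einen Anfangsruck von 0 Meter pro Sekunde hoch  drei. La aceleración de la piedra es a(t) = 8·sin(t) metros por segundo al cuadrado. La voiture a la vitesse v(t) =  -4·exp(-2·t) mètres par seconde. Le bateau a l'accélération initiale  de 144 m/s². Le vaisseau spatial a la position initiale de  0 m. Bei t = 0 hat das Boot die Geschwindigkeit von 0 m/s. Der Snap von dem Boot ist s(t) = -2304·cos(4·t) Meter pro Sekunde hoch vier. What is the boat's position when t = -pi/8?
To find the answer, we compute 4 antiderivatives of s(t) = -2304·cos(4·t). The antiderivative of snap, with j(0) = 0, gives jerk: j(t) = -576·sin(4·t). The antiderivative of jerk is acceleration. Using a(0) = 144, we get a(t) = 144·cos(4·t). Taking ∫a(t)dt and applying v(0) = 0, we find v(t) = 36·sin(4·t). Integrating velocity and using the initial condition x(0) = -8, we get x(t) = 1 - 9·cos(4·t). From the given position equation x(t) = 1 - 9·cos(4·t), we substitute t = -pi/8 to get x = 1.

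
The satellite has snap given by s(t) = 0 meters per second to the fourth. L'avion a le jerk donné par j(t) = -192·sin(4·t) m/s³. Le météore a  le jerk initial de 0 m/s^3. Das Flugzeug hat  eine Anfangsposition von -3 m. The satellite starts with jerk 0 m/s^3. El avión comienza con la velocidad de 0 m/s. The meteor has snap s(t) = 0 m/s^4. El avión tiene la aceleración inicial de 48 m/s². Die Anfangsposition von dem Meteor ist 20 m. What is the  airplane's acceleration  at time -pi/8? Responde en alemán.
Um dies zu lösen, müssen wir 1 Stammfunktion unserer Gleichung für den Ruck j(t) = -192·sin(4·t) finden. Das Integral von dem Ruck ist die Beschleunigung. Mit a(0) = 48 erhalten wir a(t) = 48·cos(4·t). Aus der Gleichung für die Beschleunigung a(t) = 48·cos(4·t), setzen wir t = -pi/8 ein und erhalten a = 0.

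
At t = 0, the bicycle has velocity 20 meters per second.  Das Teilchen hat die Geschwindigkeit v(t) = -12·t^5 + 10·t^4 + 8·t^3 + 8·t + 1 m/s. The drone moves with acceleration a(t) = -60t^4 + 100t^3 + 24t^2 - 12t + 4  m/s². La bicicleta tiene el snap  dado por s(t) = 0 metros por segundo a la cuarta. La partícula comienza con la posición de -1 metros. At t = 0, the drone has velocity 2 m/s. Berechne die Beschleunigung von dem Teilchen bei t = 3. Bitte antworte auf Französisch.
Nous devons dériver notre équation de la vitesse v(t) = -12·t^5 + 10·t^4 + 8·t^3 + 8·t + 1 1 fois. En dérivant la vitesse, nous obtenons l'accélération: a(t) = -60·t^4 + 40·t^3 + 24·t^2 + 8. En utilisant a(t) = -60·t^4 + 40·t^3 + 24·t^2 + 8 et en substituant t = 3, nous trouvons a = -3556.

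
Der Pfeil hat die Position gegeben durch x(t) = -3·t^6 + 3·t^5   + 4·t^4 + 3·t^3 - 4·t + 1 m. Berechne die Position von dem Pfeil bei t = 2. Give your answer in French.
De l'équation de la position x(t) = -3·t^6 + 3·t^5 + 4·t^4 + 3·t^3 - 4·t + 1, nous substituons t = 2 pour obtenir x = -15.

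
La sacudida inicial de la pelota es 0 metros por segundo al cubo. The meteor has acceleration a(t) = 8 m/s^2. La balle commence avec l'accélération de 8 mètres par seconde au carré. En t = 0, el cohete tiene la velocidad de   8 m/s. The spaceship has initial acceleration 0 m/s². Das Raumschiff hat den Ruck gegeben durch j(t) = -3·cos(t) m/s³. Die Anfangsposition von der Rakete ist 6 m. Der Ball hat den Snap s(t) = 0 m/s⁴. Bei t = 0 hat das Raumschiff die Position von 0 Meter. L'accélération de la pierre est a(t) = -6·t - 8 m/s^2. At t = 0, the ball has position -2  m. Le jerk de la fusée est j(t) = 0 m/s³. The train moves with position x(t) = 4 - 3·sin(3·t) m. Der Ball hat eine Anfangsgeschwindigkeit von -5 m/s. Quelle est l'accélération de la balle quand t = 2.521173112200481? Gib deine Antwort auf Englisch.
We need to integrate our snap equation s(t) = 0 2 times. Taking ∫s(t)dt and applying j(0) = 0, we find j(t) = 0. Finding the antiderivative of j(t) and using a(0) = 8: a(t) = 8. From the given acceleration equation a(t) = 8, we substitute t = 2.521173112200481 to get a = 8.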